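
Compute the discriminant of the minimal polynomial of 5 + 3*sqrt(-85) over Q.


The element 5 + 3*sqrt(-85) has minimal polynomial:
x^2 - 10*x + 790
Discriminant = (-10)^2 - 4*(790)
= 100 - 3160
= -3060

-3060


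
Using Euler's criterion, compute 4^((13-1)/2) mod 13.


p = 13 is prime and the exponent is (p-1)/2 = 6, so by Euler's criterion 4^6 = (4/13) = +1 or -1 mod 13.
Compute by square-and-multiply:
  6 = 4 + 2 (binary 110)
  Repeated squaring mod 13: 4^1 = 4, 4^2 = 3, 4^4 = 9
  4^6 = 4^4 * 4^2 = 9 * 3 mod 13
    9 * 3 = 27 = 1 mod 13
  4^6 = 1 mod 13
Result 1: 4 is a quadratic residue mod 13.
4^6 mod 13 = 1

1


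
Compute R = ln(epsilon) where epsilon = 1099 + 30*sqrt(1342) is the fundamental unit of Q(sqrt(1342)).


epsilon = 1099 + 30*sqrt(1342)
= 2197.9995
R = ln(2197.9995)
= 7.6953

7.6953


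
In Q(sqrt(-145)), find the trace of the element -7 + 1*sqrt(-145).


Tr(a + b*sqrt(d)) = (a + b*sqrt(d)) + (a - b*sqrt(d)) = 2a
= 2 * (-7)
= -14

-14


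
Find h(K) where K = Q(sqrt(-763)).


K = Q(sqrt(-763)). d mod 4 = 1, so D = disc(K) = d = -763
h(K) equals the number of primitive reduced positive-definite forms (a, b, c) = a*x^2 + b*x*y + c*y^2 with b^2 - 4ac = D,
where reduced means |b| <= a <= c, with b >= 0 whenever |b| = a or a = c, and primitive means gcd(a, b, c) = 1.
Reduced forces 3a^2 <= |D| = 763, so 1 <= a <= 15; b must have the parity of D, and c = (b^2 - D)/(4a) must be an integer >= a.
Enumerate a = 1..15, b in [-a, a]:
  a=1: (1, 1, 191)  [1]
  a=2..6: none
  a=7: (7, 7, 29)  [1]
  a=8..12: none
  a=13: (13, -11, 17), (13, 11, 17)  [2]
  a=14..15: none
Total reduced forms: 1 + 1 + 2 = 4
h = 4

4


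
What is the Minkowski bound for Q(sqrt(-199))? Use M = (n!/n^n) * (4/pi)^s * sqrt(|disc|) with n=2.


d = -199, d mod 4 = 1, so disc(K) = d = -199; |disc(K)| = 199
Imaginary quadratic field, so n = 2, s = r2 = 1, r1 = 0
M = (n!/n^n) * (4/pi)^s * sqrt(|disc(K)|) = (2!/2^2) * (4/pi)^1 * sqrt(199)
= 0.5 * 1.273240 * 14.106736
= 8.9806

8.9806


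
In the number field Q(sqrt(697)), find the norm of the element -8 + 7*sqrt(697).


N(a + b*sqrt(d)) = a^2 - d*b^2
= (-8)^2 - (697)*(7)^2
= 64 - 34153
= -34089

-34089


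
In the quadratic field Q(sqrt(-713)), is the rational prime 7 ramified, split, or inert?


K = Q(sqrt(-713)). Since d mod 4 = 3, disc(K) = -2852.
Check p | disc: -2852 mod 7 = 4.
p does not divide disc. Compute Legendre symbol (d/p):
1^((7-1)/2) mod 7 = 1
(d/p) = 1, so p splits: (p) = P*P' with e=1, f=1, g=2.
Therefore p is split.

split


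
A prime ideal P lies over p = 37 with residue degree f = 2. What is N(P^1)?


N(P^a) = p^(a*f)
= 37^(1*2)
= 37^2
= 1369

1369


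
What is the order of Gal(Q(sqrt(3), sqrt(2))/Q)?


The 2 square roots of distinct primes are multiplicatively independent over Q,
so [K:Q] = 2^2 and Gal(K/Q) is isomorphic to (Z/2Z)^2.
|Gal| = 2^2 = 4

4


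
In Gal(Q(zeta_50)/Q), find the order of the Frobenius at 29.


The Frobenius at p in Gal(Q(zeta_n)/Q) = (Z/nZ)* is the class of p, so its order is ord_50(29), the smallest k >= 1 with 29^k = 1 mod 50.
n = 50 = 2 * 5^2, phi(50) = 20; the order divides phi(n).
Divisors of 20: 1, 2, 4, 5, 10, 20
Repeated squaring mod 50: 29^1 = 29, 29^2 = 41, 29^4 = 31, 29^8 = 11, 29^16 = 21
Test divisors in increasing order:
  k=1: 29^1 = 29 mod 50
  k=2: 29^2 = 41 mod 50
  k=4: 29^4 = 31 mod 50
  k=5: 29^5 = 31 * 29 = 49 mod 50
  k=10: 29^10 = 11 * 41 = 1 mod 50  <- first divisor giving 1
Order = 10

10


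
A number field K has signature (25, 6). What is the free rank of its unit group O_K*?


By Dirichlet's unit theorem:
rank = r1 + r2 - 1
= 25 + 6 - 1
= 30

30


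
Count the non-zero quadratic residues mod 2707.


For prime p, the number of non-zero quadratic residues is (p-1)/2.
= (2707-1)/2
= 1353

1353


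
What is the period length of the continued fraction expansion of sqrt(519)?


Run the CF algorithm for sqrt(519).
a_0 = floor(sqrt(519)) = 22; set m_0=0, q_0=1.
Recurrence: m' = q*a - m,  q' = (d - m'^2)/q,  a' = floor((a_0 + m')/q').
  step 1: m=22, q=35, a=1
  step 2: m=13, q=10, a=3
  step 3: m=17, q=23, a=1
  step 4: m=6, q=21, a=1
  step 5: m=15, q=14, a=2
  step 6: m=13, q=25, a=1
  step 7: m=12, q=15, a=2
  step 8: m=18, q=13, a=3
  step 9: m=21, q=6, a=7
  step 10: m=21, q=13, a=3
  step 11: m=18, q=15, a=2
  step 12: m=12, q=25, a=1
  step 13: m=13, q=14, a=2
  step 14: m=15, q=21, a=1
  step 15: m=6, q=23, a=1
  step 16: m=17, q=10, a=3
  step 17: m=13, q=35, a=1
  step 18: m=22, q=1, a=44
a_18 = 2*a_0 = 44, so the period closes here.
sqrt(519) = [22; 1, 3, 1, 1, 2, 1, 2, 3, 7, 3, 2, 1, 2, 1, 1, 3, 1, 44]
Period length = 18

18


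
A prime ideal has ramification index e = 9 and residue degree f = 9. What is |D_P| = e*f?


|D_P| = e * f
= 9 * 9
= 81

81


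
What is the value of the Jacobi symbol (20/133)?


Compute (20/133) via quadratic reciprocity:
  pull out 2: (2/133) = -1  (since 133 mod 8 = 5)
  pull out 2: (2/133) = -1  (since 133 mod 8 = 5)
  reciprocity: (5/133) -> +(133/5)
  reduce: (3/5)
  reciprocity: (3/5) -> +(5/3)
  reduce: (2/3)
  pull out 2: (2/3) = -1  (since 3 mod 8 = 3)
  (1/3) = 1
Product of signs = -1

-1


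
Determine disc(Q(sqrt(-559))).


For K = Q(sqrt(d)) with d squarefree: disc(K) = d if d = 1 mod 4, and disc(K) = 4d if d = 2 or 3 mod 4.
Here d = -559, and d mod 4 = 1.
d = 1 mod 4 (O_K = Z[(1+sqrt(d))/2]), so disc(K) = d = -559

-559


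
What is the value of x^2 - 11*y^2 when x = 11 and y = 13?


x^2 - d*y^2
= 11^2 - 11*13^2
= 121 - 1859
= -1738

-1738


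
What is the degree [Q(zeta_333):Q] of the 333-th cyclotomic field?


The degree equals Euler's totient phi(333).
333 = 3^2 * 37
phi(333) = 216

216


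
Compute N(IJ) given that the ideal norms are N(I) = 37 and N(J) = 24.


N(IJ) = N(I) * N(J)
= 37 * 24
= 888

888


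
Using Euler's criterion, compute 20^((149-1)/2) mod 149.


p = 149 is prime and the exponent is (p-1)/2 = 74, so by Euler's criterion 20^74 = (20/149) = +1 or -1 mod 149.
Compute by square-and-multiply:
  74 = 64 + 8 + 2 (binary 1001010)
  Repeated squaring mod 149: 20^1 = 20, 20^2 = 102, 20^4 = 123, 20^8 = 80, 20^16 = 142, 20^32 = 49, 20^64 = 17
  20^74 = 20^64 * 20^8 * 20^2 = 17 * 80 * 102 mod 149
    17 * 80 = 1360 = 19 mod 149
    19 * 102 = 1938 = 1 mod 149
  20^74 = 1 mod 149
Result 1: 20 is a quadratic residue mod 149.
20^74 mod 149 = 1

1


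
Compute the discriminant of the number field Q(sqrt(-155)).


For K = Q(sqrt(d)) with d squarefree: disc(K) = d if d = 1 mod 4, and disc(K) = 4d if d = 2 or 3 mod 4.
Here d = -155, and d mod 4 = 1.
d = 1 mod 4 (O_K = Z[(1+sqrt(d))/2]), so disc(K) = d = -155

-155


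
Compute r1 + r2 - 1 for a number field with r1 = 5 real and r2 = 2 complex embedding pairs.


By Dirichlet's unit theorem:
rank = r1 + r2 - 1
= 5 + 2 - 1
= 6

6


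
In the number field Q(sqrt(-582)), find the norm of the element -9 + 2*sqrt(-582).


N(a + b*sqrt(d)) = a^2 - d*b^2
= (-9)^2 - (-582)*(2)^2
= 81 + 2328
= 2409

2409


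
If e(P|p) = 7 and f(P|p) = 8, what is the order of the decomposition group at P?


|D_P| = e * f
= 7 * 8
= 56

56


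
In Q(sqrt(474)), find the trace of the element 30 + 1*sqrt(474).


Tr(a + b*sqrt(d)) = (a + b*sqrt(d)) + (a - b*sqrt(d)) = 2a
= 2 * (30)
= 60

60


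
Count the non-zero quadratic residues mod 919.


For prime p, the number of non-zero quadratic residues is (p-1)/2.
= (919-1)/2
= 459

459


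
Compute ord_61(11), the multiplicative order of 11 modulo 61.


We want ord_61(11), the smallest k >= 1 with 11^k = 1 mod 61.
n = 61 = 61, phi(61) = 60; the order divides phi(n).
Divisors of 60: 1, 2, 3, 4, 5, 6, 10, 12, 15, 20, 30, 60
Repeated squaring mod 61: 11^1 = 11, 11^2 = 60, 11^4 = 1, 11^8 = 1, 11^16 = 1, 11^32 = 1
Test divisors in increasing order:
  k=1: 11^1 = 11 mod 61
  k=2: 11^2 = 60 mod 61
  k=3: 11^3 = 60 * 11 = 50 mod 61
  k=4: 11^4 = 1 mod 61  <- first divisor giving 1
Order = 4

4


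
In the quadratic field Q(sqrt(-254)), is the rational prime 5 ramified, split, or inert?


K = Q(sqrt(-254)). Since d mod 4 = 2, disc(K) = -1016.
Check p | disc: -1016 mod 5 = 4.
p does not divide disc. Compute Legendre symbol (d/p):
1^((5-1)/2) mod 5 = 1
(d/p) = 1, so p splits: (p) = P*P' with e=1, f=1, g=2.
Therefore p is split.

split


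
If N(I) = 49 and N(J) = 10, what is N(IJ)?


N(IJ) = N(I) * N(J)
= 49 * 10
= 490

490


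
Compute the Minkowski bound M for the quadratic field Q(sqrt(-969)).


d = -969, d mod 4 = 3, so disc(K) = 4d = -3876; |disc(K)| = 3876
Imaginary quadratic field, so n = 2, s = r2 = 1, r1 = 0
M = (n!/n^n) * (4/pi)^s * sqrt(|disc(K)|) = (2!/2^2) * (4/pi)^1 * sqrt(3876)
= 0.5 * 1.273240 * 62.257530
= 39.6344

39.6344


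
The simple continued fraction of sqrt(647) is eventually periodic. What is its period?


Run the CF algorithm for sqrt(647).
a_0 = floor(sqrt(647)) = 25; set m_0=0, q_0=1.
Recurrence: m' = q*a - m,  q' = (d - m'^2)/q,  a' = floor((a_0 + m')/q').
  step 1: m=25, q=22, a=2
  step 2: m=19, q=13, a=3
  step 3: m=20, q=19, a=2
  step 4: m=18, q=17, a=2
  step 5: m=16, q=23, a=1
  step 6: m=7, q=26, a=1
  step 7: m=19, q=11, a=4
  step 8: m=25, q=2, a=25
  step 9: m=25, q=11, a=4
  step 10: m=19, q=26, a=1
  step 11: m=7, q=23, a=1
  step 12: m=16, q=17, a=2
  step 13: m=18, q=19, a=2
  step 14: m=20, q=13, a=3
  step 15: m=19, q=22, a=2
  step 16: m=25, q=1, a=50
a_16 = 2*a_0 = 50, so the period closes here.
sqrt(647) = [25; 2, 3, 2, 2, 1, 1, 4, 25, 4, 1, 1, 2, 2, 3, 2, 50]
Period length = 16

16


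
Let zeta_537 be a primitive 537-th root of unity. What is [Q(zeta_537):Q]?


The degree equals Euler's totient phi(537).
537 = 3 * 179
phi(537) = 356

356


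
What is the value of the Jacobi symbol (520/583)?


Compute (520/583) via quadratic reciprocity:
  pull out 2: (2/583) = +1  (since 583 mod 8 = 7)
  pull out 2: (2/583) = +1  (since 583 mod 8 = 7)
  pull out 2: (2/583) = +1  (since 583 mod 8 = 7)
  reciprocity: (65/583) -> +(583/65)
  reduce: (63/65)
  reciprocity: (63/65) -> +(65/63)
  reduce: (2/63)
  pull out 2: (2/63) = +1  (since 63 mod 8 = 7)
  (1/63) = 1
Product of signs = 1

1


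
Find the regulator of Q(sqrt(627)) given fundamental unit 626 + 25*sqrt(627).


epsilon = 626 + 25*sqrt(627)
= 1251.9992
R = ln(1251.9992)
= 7.1325

7.1325


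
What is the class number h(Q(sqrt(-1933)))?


K = Q(sqrt(-1933)). d mod 4 = 3, so D = disc(K) = 4d = -7732
h(K) equals the number of primitive reduced positive-definite forms (a, b, c) = a*x^2 + b*x*y + c*y^2 with b^2 - 4ac = D,
where reduced means |b| <= a <= c, with b >= 0 whenever |b| = a or a = c, and primitive means gcd(a, b, c) = 1.
Reduced forces 3a^2 <= |D| = 7732, so 1 <= a <= 50; b must have the parity of D, and c = (b^2 - D)/(4a) must be an integer >= a.
Enumerate a = 1..50, b in [-a, a]:
  a=1: (1, 0, 1933)  [1]
  a=2: (2, 2, 967)  [1]
  a=3..10: none
  a=11: (11, -10, 178), (11, 10, 178)  [2]
  a=12: none
  a=13: (13, -4, 149), (13, 4, 149)  [2]
  a=14..18: none
  a=19: (19, -18, 106), (19, 18, 106)  [2]
  a=20..21: none
  a=22: (22, -10, 89), (22, 10, 89)  [2]
  a=23..25: none
  a=26: (26, -22, 79), (26, 22, 79)  [2]
  a=27..30: none
  a=31: (31, -24, 67), (31, 24, 67)  [2]
  a=32..36: none
  a=37: (37, -36, 61), (37, 36, 61)  [2]
  a=38: (38, -18, 53), (38, 18, 53)  [2]
  a=39..50: none
Total reduced forms: 1 + 1 + 2 + 2 + 2 + 2 + 2 + 2 + 2 + 2 = 18
h = 18

18


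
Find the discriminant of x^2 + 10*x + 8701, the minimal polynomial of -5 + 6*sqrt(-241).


The element -5 + 6*sqrt(-241) has minimal polynomial:
x^2 + 10*x + 8701
Discriminant = (10)^2 - 4*(8701)
= 100 - 34804
= -34704

-34704


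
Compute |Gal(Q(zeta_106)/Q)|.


|Gal(Q(zeta_106)/Q)| = phi(106)
= 52

52


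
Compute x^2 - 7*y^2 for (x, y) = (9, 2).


x^2 - d*y^2
= 9^2 - 7*2^2
= 81 - 28
= 53

53


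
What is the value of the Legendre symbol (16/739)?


p = 739 is prime, so compute (16/739) with the reciprocity algorithm (Jacobi-symbol steps: pull out 2s via (2/n), flip via reciprocity, reduce):
  pull out 2: (2/739) = -1  (since 739 mod 8 = 3)
  pull out 2: (2/739) = -1  (since 739 mod 8 = 3)
  pull out 2: (2/739) = -1  (since 739 mod 8 = 3)
  pull out 2: (2/739) = -1  (since 739 mod 8 = 3)
  (1/739) = 1
Product of signs = 1
(16/739) = 1

1


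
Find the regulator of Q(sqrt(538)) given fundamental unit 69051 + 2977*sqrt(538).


epsilon = 69051 + 2977*sqrt(538)
= 138102.0000
R = ln(138102.0000)
= 11.8357

11.8357


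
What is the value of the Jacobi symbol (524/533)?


Compute (524/533) via quadratic reciprocity:
  pull out 2: (2/533) = -1  (since 533 mod 8 = 5)
  pull out 2: (2/533) = -1  (since 533 mod 8 = 5)
  reciprocity: (131/533) -> +(533/131)
  reduce: (9/131)
  reciprocity: (9/131) -> +(131/9)
  reduce: (5/9)
  reciprocity: (5/9) -> +(9/5)
  reduce: (4/5)
  pull out 2: (2/5) = -1  (since 5 mod 8 = 5)
  pull out 2: (2/5) = -1  (since 5 mod 8 = 5)
  (1/5) = 1
Product of signs = 1

1


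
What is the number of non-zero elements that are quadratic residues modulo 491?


For prime p, the number of non-zero quadratic residues is (p-1)/2.
= (491-1)/2
= 245

245


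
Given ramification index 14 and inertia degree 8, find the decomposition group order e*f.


|D_P| = e * f
= 14 * 8
= 112

112


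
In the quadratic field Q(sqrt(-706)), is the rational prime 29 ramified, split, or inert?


K = Q(sqrt(-706)). Since d mod 4 = 2, disc(K) = -2824.
Check p | disc: -2824 mod 29 = 18.
p does not divide disc. Compute Legendre symbol (d/p):
19^((29-1)/2) mod 29 = -1
(d/p) = -1, so p is inert: (p) stays prime with e=1, f=2, g=1.
Therefore p is inert.

inert


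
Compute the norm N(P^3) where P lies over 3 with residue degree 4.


N(P^a) = p^(a*f)
= 3^(3*4)
= 3^12
= 531441

531441


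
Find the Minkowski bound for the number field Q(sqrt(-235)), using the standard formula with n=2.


d = -235, d mod 4 = 1, so disc(K) = d = -235; |disc(K)| = 235
Imaginary quadratic field, so n = 2, s = r2 = 1, r1 = 0
M = (n!/n^n) * (4/pi)^s * sqrt(|disc(K)|) = (2!/2^2) * (4/pi)^1 * sqrt(235)
= 0.5 * 1.273240 * 15.329710
= 9.7592

9.7592


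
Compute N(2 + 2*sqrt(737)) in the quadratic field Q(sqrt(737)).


N(a + b*sqrt(d)) = a^2 - d*b^2
= (2)^2 - (737)*(2)^2
= 4 - 2948
= -2944

-2944


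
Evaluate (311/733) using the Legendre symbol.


p = 733 is prime, so compute (311/733) with the reciprocity algorithm (Jacobi-symbol steps: pull out 2s via (2/n), flip via reciprocity, reduce):
  reciprocity: (311/733) -> +(733/311)
  reduce: (111/311)
  reciprocity: (111/311) -> -(311/111)
  reduce: (89/111)
  reciprocity: (89/111) -> +(111/89)
  reduce: (22/89)
  pull out 2: (2/89) = +1  (since 89 mod 8 = 1)
  reciprocity: (11/89) -> +(89/11)
  reduce: (1/11)
  (1/11) = 1
Product of signs = -1
(311/733) = -1

-1


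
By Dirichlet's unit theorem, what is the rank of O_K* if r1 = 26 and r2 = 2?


By Dirichlet's unit theorem:
rank = r1 + r2 - 1
= 26 + 2 - 1
= 27

27


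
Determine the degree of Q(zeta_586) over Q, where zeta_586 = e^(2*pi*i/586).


The degree equals Euler's totient phi(586).
586 = 2 * 293
phi(586) = 292

292


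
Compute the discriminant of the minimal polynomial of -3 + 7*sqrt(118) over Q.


The element -3 + 7*sqrt(118) has minimal polynomial:
x^2 + 6*x - 5773
Discriminant = (6)^2 - 4*(-5773)
= 36 + 23092
= 23128

23128


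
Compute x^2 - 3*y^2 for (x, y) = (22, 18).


x^2 - d*y^2
= 22^2 - 3*18^2
= 484 - 972
= -488

-488


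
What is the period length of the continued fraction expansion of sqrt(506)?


Run the CF algorithm for sqrt(506).
a_0 = floor(sqrt(506)) = 22; set m_0=0, q_0=1.
Recurrence: m' = q*a - m,  q' = (d - m'^2)/q,  a' = floor((a_0 + m')/q').
  step 1: m=22, q=22, a=2
  step 2: m=22, q=1, a=44
a_2 = 2*a_0 = 44, so the period closes here.
sqrt(506) = [22; 2, 44]
Period length = 2

2


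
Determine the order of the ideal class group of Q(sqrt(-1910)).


K = Q(sqrt(-1910)). d mod 4 = 2, so D = disc(K) = 4d = -7640
h(K) equals the number of primitive reduced positive-definite forms (a, b, c) = a*x^2 + b*x*y + c*y^2 with b^2 - 4ac = D,
where reduced means |b| <= a <= c, with b >= 0 whenever |b| = a or a = c, and primitive means gcd(a, b, c) = 1.
Reduced forces 3a^2 <= |D| = 7640, so 1 <= a <= 50; b must have the parity of D, and c = (b^2 - D)/(4a) must be an integer >= a.
Enumerate a = 1..50, b in [-a, a]:
  a=1: (1, 0, 1910)  [1]
  a=2: (2, 0, 955)  [1]
  a=3: (3, -2, 637), (3, 2, 637)  [2]
  a=4: none
  a=5: (5, 0, 382)  [1]
  a=6: (6, -4, 319), (6, 4, 319)  [2]
  a=7: (7, -2, 273), (7, 2, 273)  [2]
  a=8: none
  a=9: (9, -8, 214), (9, 8, 214)  [2]
  a=10: (10, 0, 191)  [1]
  a=11: (11, -4, 174), (11, 4, 174)  [2]
  a=12: none
  a=13: (13, -2, 147), (13, 2, 147)  [2]
  a=14: (14, -12, 139), (14, 12, 139)  [2]
  a=15: (15, -10, 129), (15, 10, 129)  [2]
  a=16..17: none
  a=18: (18, -8, 107), (18, 8, 107)  [2]
  a=19: (19, -6, 101), (19, 6, 101)  [2]
  a=20: none
  a=21: (21, -16, 94), (21, -2, 91), (21, 2, 91), (21, 16, 94)  [4]
  a=22: (22, -4, 87), (22, 4, 87)  [2]
  a=23..25: none
  a=26: (26, -24, 79), (26, 24, 79)  [2]
  a=27: (27, -26, 77), (27, 26, 77)  [2]
  a=28: none
  a=29: (29, -4, 66), (29, 4, 66)  [2]
  a=30: (30, -20, 67), (30, 20, 67)  [2]
  a=31..32: none
  a=33: (33, -26, 63), (33, -4, 58), (33, 4, 58), (33, 26, 63)  [4]
  a=34: none
  a=35: (35, -30, 61), (35, 30, 61)  [2]
  a=36..37: none
  a=38: (38, -32, 57), (38, 32, 57)  [2]
  a=39: (39, -28, 54), (39, -2, 49), (39, 2, 49), (39, 28, 54)  [4]
  a=40..41: none
  a=42: (42, -40, 55), (42, -16, 47), (42, 16, 47), (42, 40, 55)  [4]
  a=43: (43, -10, 45), (43, 10, 45)  [2]
  a=44..50: none
Total reduced forms: 1 + 1 + 2 + 1 + 2 + 2 + 2 + 1 + 2 + 2 + 2 + 2 + 2 + 2 + 4 + 2 + 2 + 2 + 2 + 2 + 4 + 2 + 2 + 4 + 4 + 2 = 56
h = 56

56


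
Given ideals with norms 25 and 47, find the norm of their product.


N(IJ) = N(I) * N(J)
= 25 * 47
= 1175

1175


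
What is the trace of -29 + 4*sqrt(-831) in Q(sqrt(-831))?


Tr(a + b*sqrt(d)) = (a + b*sqrt(d)) + (a - b*sqrt(d)) = 2a
= 2 * (-29)
= -58

-58


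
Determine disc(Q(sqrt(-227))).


For K = Q(sqrt(d)) with d squarefree: disc(K) = d if d = 1 mod 4, and disc(K) = 4d if d = 2 or 3 mod 4.
Here d = -227, and d mod 4 = 1.
d = 1 mod 4 (O_K = Z[(1+sqrt(d))/2]), so disc(K) = d = -227

-227


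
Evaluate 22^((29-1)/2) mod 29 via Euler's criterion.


p = 29 is prime and the exponent is (p-1)/2 = 14, so by Euler's criterion 22^14 = (22/29) = +1 or -1 mod 29.
Compute by square-and-multiply:
  14 = 8 + 4 + 2 (binary 1110)
  Repeated squaring mod 29: 22^1 = 22, 22^2 = 20, 22^4 = 23, 22^8 = 7
  22^14 = 22^8 * 22^4 * 22^2 = 7 * 23 * 20 mod 29
    7 * 23 = 161 = 16 mod 29
    16 * 20 = 320 = 1 mod 29
  22^14 = 1 mod 29
Result 1: 22 is a quadratic residue mod 29.
22^14 mod 29 = 1

1


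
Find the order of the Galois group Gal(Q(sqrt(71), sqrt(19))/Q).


The 2 square roots of distinct primes are multiplicatively independent over Q,
so [K:Q] = 2^2 and Gal(K/Q) is isomorphic to (Z/2Z)^2.
|Gal| = 2^2 = 4

4


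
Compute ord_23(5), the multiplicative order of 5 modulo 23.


We want ord_23(5), the smallest k >= 1 with 5^k = 1 mod 23.
n = 23 = 23, phi(23) = 22; the order divides phi(n).
Divisors of 22: 1, 2, 11, 22
Repeated squaring mod 23: 5^1 = 5, 5^2 = 2, 5^4 = 4, 5^8 = 16, 5^16 = 3
Test divisors in increasing order:
  k=1: 5^1 = 5 mod 23
  k=2: 5^2 = 2 mod 23
  k=11: 5^11 = 16 * 2 * 5 = 22 mod 23
  k=22: 5^22 = 3 * 4 * 2 = 1 mod 23  <- first divisor giving 1
Order = 22

22


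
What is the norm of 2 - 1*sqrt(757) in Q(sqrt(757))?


N(a + b*sqrt(d)) = a^2 - d*b^2
= (2)^2 - (757)*(-1)^2
= 4 - 757
= -753

-753


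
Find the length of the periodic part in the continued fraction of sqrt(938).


Run the CF algorithm for sqrt(938).
a_0 = floor(sqrt(938)) = 30; set m_0=0, q_0=1.
Recurrence: m' = q*a - m,  q' = (d - m'^2)/q,  a' = floor((a_0 + m')/q').
  step 1: m=30, q=38, a=1
  step 2: m=8, q=23, a=1
  step 3: m=15, q=31, a=1
  step 4: m=16, q=22, a=2
  step 5: m=28, q=7, a=8
  step 6: m=28, q=22, a=2
  step 7: m=16, q=31, a=1
  step 8: m=15, q=23, a=1
  step 9: m=8, q=38, a=1
  step 10: m=30, q=1, a=60
a_10 = 2*a_0 = 60, so the period closes here.
sqrt(938) = [30; 1, 1, 1, 2, 8, 2, 1, 1, 1, 60]
Period length = 10

10


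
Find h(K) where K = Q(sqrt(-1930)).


K = Q(sqrt(-1930)). d mod 4 = 2, so D = disc(K) = 4d = -7720
h(K) equals the number of primitive reduced positive-definite forms (a, b, c) = a*x^2 + b*x*y + c*y^2 with b^2 - 4ac = D,
where reduced means |b| <= a <= c, with b >= 0 whenever |b| = a or a = c, and primitive means gcd(a, b, c) = 1.
Reduced forces 3a^2 <= |D| = 7720, so 1 <= a <= 50; b must have the parity of D, and c = (b^2 - D)/(4a) must be an integer >= a.
Enumerate a = 1..50, b in [-a, a]:
  a=1: (1, 0, 1930)  [1]
  a=2: (2, 0, 965)  [1]
  a=3..4: none
  a=5: (5, 0, 386)  [1]
  a=6: none
  a=7: (7, -6, 277), (7, 6, 277)  [2]
  a=8..9: none
  a=10: (10, 0, 193)  [1]
  a=11..13: none
  a=14: (14, -8, 139), (14, 8, 139)  [2]
  a=15..16: none
  a=17: (17, -10, 115), (17, 10, 115)  [2]
  a=18..22: none
  a=23: (23, -10, 85), (23, 10, 85)  [2]
  a=24..28: none
  a=29: (29, -20, 70), (29, 20, 70)  [2]
  a=30..33: none
  a=34: (34, -24, 61), (34, 24, 61)  [2]
  a=35: (35, -20, 58), (35, 20, 58)  [2]
  a=36..45: none
  a=46: (46, -36, 49), (46, 36, 49)  [2]
  a=47..50: none
Total reduced forms: 1 + 1 + 1 + 2 + 1 + 2 + 2 + 2 + 2 + 2 + 2 + 2 = 20
h = 20

20


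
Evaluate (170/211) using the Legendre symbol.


p = 211 is prime, so compute (170/211) with the reciprocity algorithm (Jacobi-symbol steps: pull out 2s via (2/n), flip via reciprocity, reduce):
  pull out 2: (2/211) = -1  (since 211 mod 8 = 3)
  reciprocity: (85/211) -> +(211/85)
  reduce: (41/85)
  reciprocity: (41/85) -> +(85/41)
  reduce: (3/41)
  reciprocity: (3/41) -> +(41/3)
  reduce: (2/3)
  pull out 2: (2/3) = -1  (since 3 mod 8 = 3)
  (1/3) = 1
Product of signs = 1
(170/211) = 1

1


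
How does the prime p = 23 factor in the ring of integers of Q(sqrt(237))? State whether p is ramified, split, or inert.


K = Q(sqrt(237)). Since d mod 4 = 1, disc(K) = 237.
Check p | disc: 237 mod 23 = 7.
p does not divide disc. Compute Legendre symbol (d/p):
7^((23-1)/2) mod 23 = -1
(d/p) = -1, so p is inert: (p) stays prime with e=1, f=2, g=1.
Therefore p is inert.

inert


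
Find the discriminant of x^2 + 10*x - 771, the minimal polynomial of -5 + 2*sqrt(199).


The element -5 + 2*sqrt(199) has minimal polynomial:
x^2 + 10*x - 771
Discriminant = (10)^2 - 4*(-771)
= 100 + 3084
= 3184

3184


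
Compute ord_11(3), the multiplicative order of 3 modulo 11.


We want ord_11(3), the smallest k >= 1 with 3^k = 1 mod 11.
n = 11 = 11, phi(11) = 10; the order divides phi(n).
Divisors of 10: 1, 2, 5, 10
Repeated squaring mod 11: 3^1 = 3, 3^2 = 9, 3^4 = 4, 3^8 = 5
Test divisors in increasing order:
  k=1: 3^1 = 3 mod 11
  k=2: 3^2 = 9 mod 11
  k=5: 3^5 = 4 * 3 = 1 mod 11  <- first divisor giving 1
Order = 5

5


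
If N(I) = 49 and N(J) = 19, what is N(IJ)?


N(IJ) = N(I) * N(J)
= 49 * 19
= 931

931


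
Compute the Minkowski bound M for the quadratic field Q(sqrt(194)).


d = 194, d mod 4 = 2, so disc(K) = 4d = 776; |disc(K)| = 776
Real quadratic field, so n = 2, s = r2 = 0, r1 = 2
M = (n!/n^n) * (4/pi)^s * sqrt(|disc(K)|) = (2!/2^2) * (4/pi)^0 * sqrt(776)
= 0.5 * 1.000000 * 27.856777
= 13.9284

13.9284


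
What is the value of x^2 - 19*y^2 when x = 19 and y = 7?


x^2 - d*y^2
= 19^2 - 19*7^2
= 361 - 931
= -570

-570


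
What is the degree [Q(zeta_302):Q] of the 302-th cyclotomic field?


The degree equals Euler's totient phi(302).
302 = 2 * 151
phi(302) = 150

150


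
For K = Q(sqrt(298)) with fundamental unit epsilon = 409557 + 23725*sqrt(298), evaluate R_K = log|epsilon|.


epsilon = 409557 + 23725*sqrt(298)
= 819114.0000
R = ln(819114.0000)
= 13.6160

13.6160


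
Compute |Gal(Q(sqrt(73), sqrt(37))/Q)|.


The 2 square roots of distinct primes are multiplicatively independent over Q,
so [K:Q] = 2^2 and Gal(K/Q) is isomorphic to (Z/2Z)^2.
|Gal| = 2^2 = 4

4


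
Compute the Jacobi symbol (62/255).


Compute (62/255) via quadratic reciprocity:
  pull out 2: (2/255) = +1  (since 255 mod 8 = 7)
  reciprocity: (31/255) -> -(255/31)
  reduce: (7/31)
  reciprocity: (7/31) -> -(31/7)
  reduce: (3/7)
  reciprocity: (3/7) -> -(7/3)
  reduce: (1/3)
  (1/3) = 1
Product of signs = -1

-1


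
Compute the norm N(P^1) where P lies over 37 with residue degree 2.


N(P^a) = p^(a*f)
= 37^(1*2)
= 37^2
= 1369

1369


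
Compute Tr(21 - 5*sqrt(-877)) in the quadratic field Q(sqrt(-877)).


Tr(a + b*sqrt(d)) = (a + b*sqrt(d)) + (a - b*sqrt(d)) = 2a
= 2 * (21)
= 42

42


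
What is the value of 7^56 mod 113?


p = 113 is prime and the exponent is (p-1)/2 = 56, so by Euler's criterion 7^56 = (7/113) = +1 or -1 mod 113.
Compute by square-and-multiply:
  56 = 32 + 16 + 8 (binary 111000)
  Repeated squaring mod 113: 7^1 = 7, 7^2 = 49, 7^4 = 28, 7^8 = 106, 7^16 = 49, 7^32 = 28
  7^56 = 7^32 * 7^16 * 7^8 = 28 * 49 * 106 mod 113
    28 * 49 = 1372 = 16 mod 113
    16 * 106 = 1696 = 1 mod 113
  7^56 = 1 mod 113
Result 1: 7 is a quadratic residue mod 113.
7^56 mod 113 = 1

1


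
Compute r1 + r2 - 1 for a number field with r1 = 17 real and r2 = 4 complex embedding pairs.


By Dirichlet's unit theorem:
rank = r1 + r2 - 1
= 17 + 4 - 1
= 20

20


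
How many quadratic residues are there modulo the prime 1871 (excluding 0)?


For prime p, the number of non-zero quadratic residues is (p-1)/2.
= (1871-1)/2
= 935

935


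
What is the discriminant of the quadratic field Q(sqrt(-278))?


For K = Q(sqrt(d)) with d squarefree: disc(K) = d if d = 1 mod 4, and disc(K) = 4d if d = 2 or 3 mod 4.
Here d = -278, and d mod 4 = 2.
d = 2 mod 4, not 1 (O_K = Z[sqrt(d)]), so disc(K) = 4d = 4 * (-278) = -1112

-1112


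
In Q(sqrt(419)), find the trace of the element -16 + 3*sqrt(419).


Tr(a + b*sqrt(d)) = (a + b*sqrt(d)) + (a - b*sqrt(d)) = 2a
= 2 * (-16)
= -32

-32


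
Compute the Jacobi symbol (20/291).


Compute (20/291) via quadratic reciprocity:
  pull out 2: (2/291) = -1  (since 291 mod 8 = 3)
  pull out 2: (2/291) = -1  (since 291 mod 8 = 3)
  reciprocity: (5/291) -> +(291/5)
  reduce: (1/5)
  (1/5) = 1
Product of signs = 1

1


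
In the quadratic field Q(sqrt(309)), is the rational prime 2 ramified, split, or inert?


K = Q(sqrt(309)). Since d mod 4 = 1, disc(K) = 309.
Check p | disc: 309 mod 2 = 1.
p=2 does not divide disc (d is 1 mod 4). 2 splits iff d = 1 mod 8.
d mod 8 = 5, so (d/2) = -1.
(d/p) = -1, so p is inert: (p) stays prime with e=1, f=2, g=1.
Therefore p is inert.

inert


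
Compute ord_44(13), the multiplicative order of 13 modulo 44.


We want ord_44(13), the smallest k >= 1 with 13^k = 1 mod 44.
n = 44 = 2^2 * 11, phi(44) = 20; the order divides phi(n).
Divisors of 20: 1, 2, 4, 5, 10, 20
Repeated squaring mod 44: 13^1 = 13, 13^2 = 37, 13^4 = 5, 13^8 = 25, 13^16 = 9
Test divisors in increasing order:
  k=1: 13^1 = 13 mod 44
  k=2: 13^2 = 37 mod 44
  k=4: 13^4 = 5 mod 44
  k=5: 13^5 = 5 * 13 = 21 mod 44
  k=10: 13^10 = 25 * 37 = 1 mod 44  <- first divisor giving 1
Order = 10

10


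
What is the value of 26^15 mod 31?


p = 31 is prime and the exponent is (p-1)/2 = 15, so by Euler's criterion 26^15 = (26/31) = +1 or -1 mod 31.
Compute by square-and-multiply:
  15 = 8 + 4 + 2 + 1 (binary 1111)
  Repeated squaring mod 31: 26^1 = 26, 26^2 = 25, 26^4 = 5, 26^8 = 25
  26^15 = 26^8 * 26^4 * 26^2 * 26^1 = 25 * 5 * 25 * 26 mod 31
    25 * 5 = 125 = 1 mod 31
    1 * 25 = 25 = 25 mod 31
    25 * 26 = 650 = 30 mod 31
  26^15 = 30 mod 31
Result 30 = p - 1 = -1 mod 31: 26 is a quadratic non-residue mod 31. As a residue in [0, p-1] the value is 30.
26^15 mod 31 = 30

30


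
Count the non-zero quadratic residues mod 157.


For prime p, the number of non-zero quadratic residues is (p-1)/2.
= (157-1)/2
= 78

78


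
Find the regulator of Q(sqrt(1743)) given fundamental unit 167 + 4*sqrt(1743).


epsilon = 167 + 4*sqrt(1743)
= 333.9970
R = ln(333.9970)
= 5.8111

5.8111


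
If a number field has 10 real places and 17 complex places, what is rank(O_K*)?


By Dirichlet's unit theorem:
rank = r1 + r2 - 1
= 10 + 17 - 1
= 26

26


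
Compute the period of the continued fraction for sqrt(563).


Run the CF algorithm for sqrt(563).
a_0 = floor(sqrt(563)) = 23; set m_0=0, q_0=1.
Recurrence: m' = q*a - m,  q' = (d - m'^2)/q,  a' = floor((a_0 + m')/q').
  step 1: m=23, q=34, a=1
  step 2: m=11, q=13, a=2
  step 3: m=15, q=26, a=1
  step 4: m=11, q=17, a=2
  step 5: m=23, q=2, a=23
  step 6: m=23, q=17, a=2
  step 7: m=11, q=26, a=1
  step 8: m=15, q=13, a=2
  step 9: m=11, q=34, a=1
  step 10: m=23, q=1, a=46
a_10 = 2*a_0 = 46, so the period closes here.
sqrt(563) = [23; 1, 2, 1, 2, 23, 2, 1, 2, 1, 46]
Period length = 10

10


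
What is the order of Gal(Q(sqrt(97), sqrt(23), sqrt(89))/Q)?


The 3 square roots of distinct primes are multiplicatively independent over Q,
so [K:Q] = 2^3 and Gal(K/Q) is isomorphic to (Z/2Z)^3.
|Gal| = 2^3 = 8

8


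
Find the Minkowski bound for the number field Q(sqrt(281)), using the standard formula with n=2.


d = 281, d mod 4 = 1, so disc(K) = d = 281; |disc(K)| = 281
Real quadratic field, so n = 2, s = r2 = 0, r1 = 2
M = (n!/n^n) * (4/pi)^s * sqrt(|disc(K)|) = (2!/2^2) * (4/pi)^0 * sqrt(281)
= 0.5 * 1.000000 * 16.763055
= 8.3815

8.3815


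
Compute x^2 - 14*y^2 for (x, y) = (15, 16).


x^2 - d*y^2
= 15^2 - 14*16^2
= 225 - 3584
= -3359

-3359


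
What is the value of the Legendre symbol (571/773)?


p = 773 is prime, so compute (571/773) with the reciprocity algorithm (Jacobi-symbol steps: pull out 2s via (2/n), flip via reciprocity, reduce):
  reciprocity: (571/773) -> +(773/571)
  reduce: (202/571)
  pull out 2: (2/571) = -1  (since 571 mod 8 = 3)
  reciprocity: (101/571) -> +(571/101)
  reduce: (66/101)
  pull out 2: (2/101) = -1  (since 101 mod 8 = 5)
  reciprocity: (33/101) -> +(101/33)
  reduce: (2/33)
  pull out 2: (2/33) = +1  (since 33 mod 8 = 1)
  (1/33) = 1
Product of signs = 1
(571/773) = 1

1


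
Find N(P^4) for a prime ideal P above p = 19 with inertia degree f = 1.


N(P^a) = p^(a*f)
= 19^(4*1)
= 19^4
= 130321

130321


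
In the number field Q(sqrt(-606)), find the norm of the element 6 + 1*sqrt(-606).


N(a + b*sqrt(d)) = a^2 - d*b^2
= (6)^2 - (-606)*(1)^2
= 36 + 606
= 642

642


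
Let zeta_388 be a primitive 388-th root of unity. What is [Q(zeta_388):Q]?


The degree equals Euler's totient phi(388).
388 = 2^2 * 97
phi(388) = 192

192


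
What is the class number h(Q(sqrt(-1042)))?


K = Q(sqrt(-1042)). d mod 4 = 2, so D = disc(K) = 4d = -4168
h(K) equals the number of primitive reduced positive-definite forms (a, b, c) = a*x^2 + b*x*y + c*y^2 with b^2 - 4ac = D,
where reduced means |b| <= a <= c, with b >= 0 whenever |b| = a or a = c, and primitive means gcd(a, b, c) = 1.
Reduced forces 3a^2 <= |D| = 4168, so 1 <= a <= 37; b must have the parity of D, and c = (b^2 - D)/(4a) must be an integer >= a.
Enumerate a = 1..37, b in [-a, a]:
  a=1: (1, 0, 1042)  [1]
  a=2: (2, 0, 521)  [1]
  a=3..6: none
  a=7: (7, -2, 149), (7, 2, 149)  [2]
  a=8..10: none
  a=11: (11, -10, 97), (11, 10, 97)  [2]
  a=12..13: none
  a=14: (14, -12, 77), (14, 12, 77)  [2]
  a=15..21: none
  a=22: (22, -12, 49), (22, 12, 49)  [2]
  a=23: (23, -8, 46), (23, 8, 46)  [2]
  a=24..37: none
Total reduced forms: 1 + 1 + 2 + 2 + 2 + 2 + 2 = 12
h = 12

12


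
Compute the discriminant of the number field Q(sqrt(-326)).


For K = Q(sqrt(d)) with d squarefree: disc(K) = d if d = 1 mod 4, and disc(K) = 4d if d = 2 or 3 mod 4.
Here d = -326, and d mod 4 = 2.
d = 2 mod 4, not 1 (O_K = Z[sqrt(d)]), so disc(K) = 4d = 4 * (-326) = -1304

-1304


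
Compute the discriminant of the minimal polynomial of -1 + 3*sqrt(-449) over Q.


The element -1 + 3*sqrt(-449) has minimal polynomial:
x^2 + 2*x + 4042
Discriminant = (2)^2 - 4*(4042)
= 4 - 16168
= -16164

-16164


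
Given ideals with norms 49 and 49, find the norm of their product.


N(IJ) = N(I) * N(J)
= 49 * 49
= 2401

2401


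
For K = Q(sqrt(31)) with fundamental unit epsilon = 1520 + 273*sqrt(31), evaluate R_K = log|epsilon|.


epsilon = 1520 + 273*sqrt(31)
= 3039.9997
R = ln(3039.9997)
= 8.0196

8.0196


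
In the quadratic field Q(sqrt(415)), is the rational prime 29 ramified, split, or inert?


K = Q(sqrt(415)). Since d mod 4 = 3, disc(K) = 1660.
Check p | disc: 1660 mod 29 = 7.
p does not divide disc. Compute Legendre symbol (d/p):
9^((29-1)/2) mod 29 = 1
(d/p) = 1, so p splits: (p) = P*P' with e=1, f=1, g=2.
Therefore p is split.

split


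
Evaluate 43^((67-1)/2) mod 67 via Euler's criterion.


p = 67 is prime and the exponent is (p-1)/2 = 33, so by Euler's criterion 43^33 = (43/67) = +1 or -1 mod 67.
Compute by square-and-multiply:
  33 = 32 + 1 (binary 100001)
  Repeated squaring mod 67: 43^1 = 43, 43^2 = 40, 43^4 = 59, 43^8 = 64, 43^16 = 9, 43^32 = 14
  43^33 = 43^32 * 43^1 = 14 * 43 mod 67
    14 * 43 = 602 = 66 mod 67
  43^33 = 66 mod 67
Result 66 = p - 1 = -1 mod 67: 43 is a quadratic non-residue mod 67. As a residue in [0, p-1] the value is 66.
43^33 mod 67 = 66

66


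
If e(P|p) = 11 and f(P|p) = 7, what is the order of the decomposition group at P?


|D_P| = e * f
= 11 * 7
= 77

77


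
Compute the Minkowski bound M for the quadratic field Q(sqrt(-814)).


d = -814, d mod 4 = 2, so disc(K) = 4d = -3256; |disc(K)| = 3256
Imaginary quadratic field, so n = 2, s = r2 = 1, r1 = 0
M = (n!/n^n) * (4/pi)^s * sqrt(|disc(K)|) = (2!/2^2) * (4/pi)^1 * sqrt(3256)
= 0.5 * 1.273240 * 57.061370
= 36.3264

36.3264


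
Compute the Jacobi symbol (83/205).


Compute (83/205) via quadratic reciprocity:
  reciprocity: (83/205) -> +(205/83)
  reduce: (39/83)
  reciprocity: (39/83) -> -(83/39)
  reduce: (5/39)
  reciprocity: (5/39) -> +(39/5)
  reduce: (4/5)
  pull out 2: (2/5) = -1  (since 5 mod 8 = 5)
  pull out 2: (2/5) = -1  (since 5 mod 8 = 5)
  (1/5) = 1
Product of signs = -1

-1


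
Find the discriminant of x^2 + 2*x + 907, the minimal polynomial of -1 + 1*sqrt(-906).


The element -1 + 1*sqrt(-906) has minimal polynomial:
x^2 + 2*x + 907
Discriminant = (2)^2 - 4*(907)
= 4 - 3628
= -3624

-3624


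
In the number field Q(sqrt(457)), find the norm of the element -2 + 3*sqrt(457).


N(a + b*sqrt(d)) = a^2 - d*b^2
= (-2)^2 - (457)*(3)^2
= 4 - 4113
= -4109

-4109


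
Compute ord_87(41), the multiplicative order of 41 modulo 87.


We want ord_87(41), the smallest k >= 1 with 41^k = 1 mod 87.
n = 87 = 3 * 29, phi(87) = 56; the order divides phi(n).
Divisors of 56: 1, 2, 4, 7, 8, 14, 28, 56
Repeated squaring mod 87: 41^1 = 41, 41^2 = 28, 41^4 = 1, 41^8 = 1, 41^16 = 1, 41^32 = 1
Test divisors in increasing order:
  k=1: 41^1 = 41 mod 87
  k=2: 41^2 = 28 mod 87
  k=4: 41^4 = 1 mod 87  <- first divisor giving 1
Order = 4

4


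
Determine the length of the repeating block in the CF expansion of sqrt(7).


Run the CF algorithm for sqrt(7).
a_0 = floor(sqrt(7)) = 2; set m_0=0, q_0=1.
Recurrence: m' = q*a - m,  q' = (d - m'^2)/q,  a' = floor((a_0 + m')/q').
  step 1: m=2, q=3, a=1
  step 2: m=1, q=2, a=1
  step 3: m=1, q=3, a=1
  step 4: m=2, q=1, a=4
a_4 = 2*a_0 = 4, so the period closes here.
sqrt(7) = [2; 1, 1, 1, 4]
Period length = 4

4


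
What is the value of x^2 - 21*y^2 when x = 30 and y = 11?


x^2 - d*y^2
= 30^2 - 21*11^2
= 900 - 2541
= -1641

-1641


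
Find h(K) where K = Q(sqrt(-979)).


K = Q(sqrt(-979)). d mod 4 = 1, so D = disc(K) = d = -979
h(K) equals the number of primitive reduced positive-definite forms (a, b, c) = a*x^2 + b*x*y + c*y^2 with b^2 - 4ac = D,
where reduced means |b| <= a <= c, with b >= 0 whenever |b| = a or a = c, and primitive means gcd(a, b, c) = 1.
Reduced forces 3a^2 <= |D| = 979, so 1 <= a <= 18; b must have the parity of D, and c = (b^2 - D)/(4a) must be an integer >= a.
Enumerate a = 1..18, b in [-a, a]:
  a=1: (1, 1, 245)  [1]
  a=2..4: none
  a=5: (5, -1, 49), (5, 1, 49)  [2]
  a=6: none
  a=7: (7, -1, 35), (7, 1, 35)  [2]
  a=8..10: none
  a=11: (11, 11, 25)  [1]
  a=12: none
  a=13: (13, -3, 19), (13, 3, 19)  [2]
  a=14..18: none
Total reduced forms: 1 + 2 + 2 + 1 + 2 = 8
h = 8

8


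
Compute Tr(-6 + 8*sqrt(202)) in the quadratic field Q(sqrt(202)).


Tr(a + b*sqrt(d)) = (a + b*sqrt(d)) + (a - b*sqrt(d)) = 2a
= 2 * (-6)
= -12

-12


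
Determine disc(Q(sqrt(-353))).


For K = Q(sqrt(d)) with d squarefree: disc(K) = d if d = 1 mod 4, and disc(K) = 4d if d = 2 or 3 mod 4.
Here d = -353, and d mod 4 = 3.
d = 3 mod 4, not 1 (O_K = Z[sqrt(d)]), so disc(K) = 4d = 4 * (-353) = -1412

-1412


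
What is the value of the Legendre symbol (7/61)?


p = 61 is prime, so compute (7/61) with the reciprocity algorithm (Jacobi-symbol steps: pull out 2s via (2/n), flip via reciprocity, reduce):
  reciprocity: (7/61) -> +(61/7)
  reduce: (5/7)
  reciprocity: (5/7) -> +(7/5)
  reduce: (2/5)
  pull out 2: (2/5) = -1  (since 5 mod 8 = 5)
  (1/5) = 1
Product of signs = -1
(7/61) = -1

-1


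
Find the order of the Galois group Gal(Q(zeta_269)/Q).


|Gal(Q(zeta_269)/Q)| = phi(269)
= 268

268


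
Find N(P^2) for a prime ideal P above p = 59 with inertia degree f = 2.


N(P^a) = p^(a*f)
= 59^(2*2)
= 59^4
= 12117361

12117361


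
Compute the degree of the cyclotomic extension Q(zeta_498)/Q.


The degree equals Euler's totient phi(498).
498 = 2 * 3 * 83
phi(498) = 164

164


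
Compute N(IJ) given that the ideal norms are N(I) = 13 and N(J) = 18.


N(IJ) = N(I) * N(J)
= 13 * 18
= 234

234


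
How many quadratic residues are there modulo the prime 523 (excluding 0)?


For prime p, the number of non-zero quadratic residues is (p-1)/2.
= (523-1)/2
= 261

261


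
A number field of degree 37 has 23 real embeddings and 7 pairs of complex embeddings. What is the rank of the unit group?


By Dirichlet's unit theorem:
rank = r1 + r2 - 1
= 23 + 7 - 1
= 29

29


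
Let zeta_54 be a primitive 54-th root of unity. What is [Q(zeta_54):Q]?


The degree equals Euler's totient phi(54).
54 = 2 * 3^3
phi(54) = 18

18


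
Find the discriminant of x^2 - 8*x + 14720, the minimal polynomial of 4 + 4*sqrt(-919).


The element 4 + 4*sqrt(-919) has minimal polynomial:
x^2 - 8*x + 14720
Discriminant = (-8)^2 - 4*(14720)
= 64 - 58880
= -58816

-58816


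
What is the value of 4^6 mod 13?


p = 13 is prime and the exponent is (p-1)/2 = 6, so by Euler's criterion 4^6 = (4/13) = +1 or -1 mod 13.
Compute by square-and-multiply:
  6 = 4 + 2 (binary 110)
  Repeated squaring mod 13: 4^1 = 4, 4^2 = 3, 4^4 = 9
  4^6 = 4^4 * 4^2 = 9 * 3 mod 13
    9 * 3 = 27 = 1 mod 13
  4^6 = 1 mod 13
Result 1: 4 is a quadratic residue mod 13.
4^6 mod 13 = 1

1


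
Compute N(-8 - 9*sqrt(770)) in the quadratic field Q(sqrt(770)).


N(a + b*sqrt(d)) = a^2 - d*b^2
= (-8)^2 - (770)*(-9)^2
= 64 - 62370
= -62306

-62306


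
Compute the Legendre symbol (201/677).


p = 677 is prime, so compute (201/677) with the reciprocity algorithm (Jacobi-symbol steps: pull out 2s via (2/n), flip via reciprocity, reduce):
  reciprocity: (201/677) -> +(677/201)
  reduce: (74/201)
  pull out 2: (2/201) = +1  (since 201 mod 8 = 1)
  reciprocity: (37/201) -> +(201/37)
  reduce: (16/37)
  pull out 2: (2/37) = -1  (since 37 mod 8 = 5)
  pull out 2: (2/37) = -1  (since 37 mod 8 = 5)
  pull out 2: (2/37) = -1  (since 37 mod 8 = 5)
  pull out 2: (2/37) = -1  (since 37 mod 8 = 5)
  (1/37) = 1
Product of signs = 1
(201/677) = 1

1


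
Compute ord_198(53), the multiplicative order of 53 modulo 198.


We want ord_198(53), the smallest k >= 1 with 53^k = 1 mod 198.
n = 198 = 2 * 3^2 * 11, phi(198) = 60; the order divides phi(n).
Divisors of 60: 1, 2, 3, 4, 5, 6, 10, 12, 15, 20, 30, 60
Repeated squaring mod 198: 53^1 = 53, 53^2 = 37, 53^4 = 181, 53^8 = 91, 53^16 = 163, 53^32 = 37
Test divisors in increasing order:
  k=1: 53^1 = 53 mod 198
  k=2: 53^2 = 37 mod 198
  k=3: 53^3 = 37 * 53 = 179 mod 198
  k=4: 53^4 = 181 mod 198
  k=5: 53^5 = 181 * 53 = 89 mod 198
  k=6: 53^6 = 181 * 37 = 163 mod 198
  k=10: 53^10 = 91 * 37 = 1 mod 198  <- first divisor giving 1
Order = 10

10
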